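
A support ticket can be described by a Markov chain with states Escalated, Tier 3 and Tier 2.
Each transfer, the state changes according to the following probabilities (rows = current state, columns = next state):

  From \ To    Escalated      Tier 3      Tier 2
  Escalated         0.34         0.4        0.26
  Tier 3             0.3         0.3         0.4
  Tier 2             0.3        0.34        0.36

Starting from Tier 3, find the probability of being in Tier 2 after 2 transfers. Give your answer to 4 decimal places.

Sum over the intermediate state after 1 transfer:
P = P(Tier 3→Escalated)·P(Escalated→Tier 2) + P(Tier 3→Tier 3)·P(Tier 3→Tier 2) + P(Tier 3→Tier 2)·P(Tier 2→Tier 2)
  = 0.3×0.26 + 0.3×0.4 + 0.4×0.36
  = 0.0780 + 0.1200 + 0.1440 = 0.3420

0.3420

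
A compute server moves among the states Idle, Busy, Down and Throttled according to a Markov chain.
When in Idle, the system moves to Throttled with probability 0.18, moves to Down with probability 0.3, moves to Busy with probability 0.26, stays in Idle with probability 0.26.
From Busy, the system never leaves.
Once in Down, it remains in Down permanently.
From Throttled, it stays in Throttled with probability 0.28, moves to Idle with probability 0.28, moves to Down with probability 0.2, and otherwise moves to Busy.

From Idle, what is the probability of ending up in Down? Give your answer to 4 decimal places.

Let h(s) be the probability of absorption at Down starting from transient state s. Then h(Down) = 1 and h(Busy) = 0. By first-step analysis:
h(Idle) = 0.26·h(Idle) + 0.26·0 + 0.3·1 + 0.18·h(Throttled)
h(Throttled) = 0.28·h(Idle) + 0.24·0 + 0.2·1 + 0.28·h(Throttled)
Solving: h(Idle) = 0.5224, h(Throttled) = 0.4809.
Starting from Idle, the probability is 0.5224.

0.5224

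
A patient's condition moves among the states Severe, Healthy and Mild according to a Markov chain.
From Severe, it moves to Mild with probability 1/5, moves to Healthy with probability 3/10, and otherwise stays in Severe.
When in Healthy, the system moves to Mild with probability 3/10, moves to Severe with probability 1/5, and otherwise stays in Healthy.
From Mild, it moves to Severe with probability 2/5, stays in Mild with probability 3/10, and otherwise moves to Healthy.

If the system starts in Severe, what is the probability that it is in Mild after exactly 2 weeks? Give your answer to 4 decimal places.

Sum over the intermediate state after 1 week:
P = P(Severe→Severe)·P(Severe→Mild) + P(Severe→Healthy)·P(Healthy→Mild) + P(Severe→Mild)·P(Mild→Mild)
  = 0.5×0.2 + 0.3×0.3 + 0.2×0.3
  = 0.1000 + 0.0900 + 0.0600 = 0.2500

0.2500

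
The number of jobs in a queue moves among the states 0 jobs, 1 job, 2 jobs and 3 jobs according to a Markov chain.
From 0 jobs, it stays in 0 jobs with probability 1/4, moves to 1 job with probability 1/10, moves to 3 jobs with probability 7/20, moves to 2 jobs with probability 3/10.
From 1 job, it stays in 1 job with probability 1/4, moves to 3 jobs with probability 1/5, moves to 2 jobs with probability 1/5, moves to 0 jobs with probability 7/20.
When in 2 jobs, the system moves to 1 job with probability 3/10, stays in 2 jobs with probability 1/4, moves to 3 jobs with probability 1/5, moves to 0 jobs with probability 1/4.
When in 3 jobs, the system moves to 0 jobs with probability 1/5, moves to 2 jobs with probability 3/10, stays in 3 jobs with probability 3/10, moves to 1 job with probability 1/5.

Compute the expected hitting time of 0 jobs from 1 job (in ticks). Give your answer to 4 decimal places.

Let t(s) be the expected number of ticks to first reach 0 jobs from state s, with t(0 jobs) = 0. Conditioning on the first tick:
t(1 job) = 1 + 0.25·t(1 job) + 0.2·t(2 jobs) + 0.2·t(3 jobs)
t(2 jobs) = 1 + 0.3·t(1 job) + 0.25·t(2 jobs) + 0.2·t(3 jobs)
t(3 jobs) = 1 + 0.2·t(1 job) + 0.3·t(2 jobs) + 0.3·t(3 jobs)
Solving: t(1 job) = 3.4098, t(2 jobs) = 3.7687, t(3 jobs) = 4.0179.
Expected ticks from 1 job to 0 jobs: 3.4098.

3.4098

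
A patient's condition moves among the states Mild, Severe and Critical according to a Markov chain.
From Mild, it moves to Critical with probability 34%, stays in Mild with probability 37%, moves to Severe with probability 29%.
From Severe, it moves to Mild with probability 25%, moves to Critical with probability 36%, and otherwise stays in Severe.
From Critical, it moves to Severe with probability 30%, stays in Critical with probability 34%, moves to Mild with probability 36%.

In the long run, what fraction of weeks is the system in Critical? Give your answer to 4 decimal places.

Let the stationary distribution be π with π = πP and π_1 + π_2 + π_3 = 1.
π_1 = 0.37·π_1 + 0.25·π_2 + 0.36·π_3
π_2 = 0.29·π_1 + 0.39·π_2 + 0.3·π_3
Solving with the normalization constraint gives π = (0.3274, 0.3261, 0.3465).
So the stationary probability of Critical is 0.3465.

0.3465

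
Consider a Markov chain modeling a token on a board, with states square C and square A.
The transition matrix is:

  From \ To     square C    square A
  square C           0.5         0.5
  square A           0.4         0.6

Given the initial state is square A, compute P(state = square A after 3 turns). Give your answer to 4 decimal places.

0.5560

Propagate the distribution vector 3 turns from square A.
After 0 turns: (0.0000, 1.0000)
After 1 turn: (0.4000, 0.6000)
After 2 turns: (0.4400, 0.5600)
After 3 turns: (0.4440, 0.5560)
P(in square A after 3 turns) = 0.5560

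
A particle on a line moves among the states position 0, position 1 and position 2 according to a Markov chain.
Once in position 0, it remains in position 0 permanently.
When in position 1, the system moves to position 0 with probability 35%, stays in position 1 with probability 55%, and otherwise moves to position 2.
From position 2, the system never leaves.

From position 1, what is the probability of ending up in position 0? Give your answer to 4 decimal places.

0.7778

Let h(s) be the probability of absorption at position 0 starting from transient state s. Then h(position 0) = 1 and h(position 2) = 0. By first-step analysis:
h(position 1) = 0.35·1 + 0.55·h(position 1) + 0.1·0
Solving: h(position 1) = 0.7778.
Starting from position 1, the probability is 0.7778.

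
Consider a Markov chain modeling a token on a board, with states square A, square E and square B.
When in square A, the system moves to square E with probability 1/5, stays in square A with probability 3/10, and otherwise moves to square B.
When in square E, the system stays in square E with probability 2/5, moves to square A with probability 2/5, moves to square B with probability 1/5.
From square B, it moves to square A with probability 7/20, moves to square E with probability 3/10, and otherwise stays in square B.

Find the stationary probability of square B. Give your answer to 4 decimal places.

0.3579

Let the stationary distribution be π with π = πP and π_1 + π_2 + π_3 = 1.
π_1 = 0.3·π_1 + 0.4·π_2 + 0.35·π_3
π_2 = 0.2·π_1 + 0.4·π_2 + 0.3·π_3
Solving with the normalization constraint gives π = (0.3474, 0.2947, 0.3579).
So the stationary probability of square B is 0.3579.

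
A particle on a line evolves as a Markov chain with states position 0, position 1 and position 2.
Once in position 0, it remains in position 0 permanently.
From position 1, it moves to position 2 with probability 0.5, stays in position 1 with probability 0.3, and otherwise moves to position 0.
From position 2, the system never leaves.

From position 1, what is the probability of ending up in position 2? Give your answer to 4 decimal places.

0.7143

Let h(s) be the probability of absorption at position 2 starting from transient state s. Then h(position 2) = 1 and h(position 0) = 0. By first-step analysis:
h(position 1) = 0.2·0 + 0.3·h(position 1) + 0.5·1
Solving: h(position 1) = 0.7143.
Starting from position 1, the probability is 0.7143.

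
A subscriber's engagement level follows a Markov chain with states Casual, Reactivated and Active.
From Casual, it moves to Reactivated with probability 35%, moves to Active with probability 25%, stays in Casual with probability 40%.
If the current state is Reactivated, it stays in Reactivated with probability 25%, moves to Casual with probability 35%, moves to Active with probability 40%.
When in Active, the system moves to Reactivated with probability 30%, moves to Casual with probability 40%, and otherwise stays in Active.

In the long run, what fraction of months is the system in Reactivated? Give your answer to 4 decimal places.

Let the stationary distribution be π with π = πP and π_1 + π_2 + π_3 = 1.
π_1 = 0.4·π_1 + 0.35·π_2 + 0.4·π_3
π_2 = 0.35·π_1 + 0.25·π_2 + 0.3·π_3
Solving with the normalization constraint gives π = (0.3848, 0.3040, 0.3112).
So the stationary probability of Reactivated is 0.3040.

0.3040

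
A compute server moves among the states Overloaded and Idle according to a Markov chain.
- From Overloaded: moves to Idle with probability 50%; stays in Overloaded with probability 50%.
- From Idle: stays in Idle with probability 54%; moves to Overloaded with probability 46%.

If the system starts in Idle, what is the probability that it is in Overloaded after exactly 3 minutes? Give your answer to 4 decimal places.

0.4791

Propagate the distribution vector 3 minutes from Idle.
After 0 minutes: (0.0000, 1.0000)
After 1 minute: (0.4600, 0.5400)
After 2 minutes: (0.4784, 0.5216)
After 3 minutes: (0.4791, 0.5209)
P(in Overloaded after 3 minutes) = 0.4791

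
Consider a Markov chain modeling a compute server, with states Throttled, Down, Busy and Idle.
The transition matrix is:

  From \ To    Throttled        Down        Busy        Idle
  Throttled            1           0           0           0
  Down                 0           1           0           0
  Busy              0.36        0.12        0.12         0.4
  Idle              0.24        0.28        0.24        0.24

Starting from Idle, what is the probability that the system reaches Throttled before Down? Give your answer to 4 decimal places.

Let h(s) be the probability of absorption at Throttled starting from transient state s. Then h(Throttled) = 1 and h(Down) = 0. By first-step analysis:
h(Busy) = 0.36·1 + 0.12·0 + 0.12·h(Busy) + 0.4·h(Idle)
h(Idle) = 0.24·1 + 0.28·0 + 0.24·h(Busy) + 0.24·h(Idle)
Solving: h(Busy) = 0.6453, h(Idle) = 0.5196.
Starting from Idle, the probability is 0.5196.

0.5196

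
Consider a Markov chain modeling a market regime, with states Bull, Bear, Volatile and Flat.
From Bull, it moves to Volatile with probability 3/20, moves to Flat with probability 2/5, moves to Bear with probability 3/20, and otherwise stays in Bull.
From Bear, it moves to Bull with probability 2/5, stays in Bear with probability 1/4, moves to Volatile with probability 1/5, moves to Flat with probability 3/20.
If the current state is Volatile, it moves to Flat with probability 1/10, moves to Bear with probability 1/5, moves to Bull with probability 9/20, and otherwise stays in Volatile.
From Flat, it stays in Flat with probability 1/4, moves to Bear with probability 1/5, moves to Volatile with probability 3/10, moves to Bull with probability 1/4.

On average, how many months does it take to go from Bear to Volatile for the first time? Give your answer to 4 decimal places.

4.7763

Let t(s) be the expected number of months to first reach Volatile from state s, with t(Volatile) = 0. Conditioning on the first month:
t(Bull) = 1 + 0.3·t(Bull) + 0.15·t(Bear) + 0.4·t(Flat)
t(Bear) = 1 + 0.4·t(Bull) + 0.25·t(Bear) + 0.15·t(Flat)
t(Flat) = 1 + 0.25·t(Bull) + 0.2·t(Bear) + 0.25·t(Flat)
Solving: t(Bull) = 4.8693, t(Bear) = 4.7763, t(Flat) = 4.2301.
Expected months from Bear to Volatile: 4.7763.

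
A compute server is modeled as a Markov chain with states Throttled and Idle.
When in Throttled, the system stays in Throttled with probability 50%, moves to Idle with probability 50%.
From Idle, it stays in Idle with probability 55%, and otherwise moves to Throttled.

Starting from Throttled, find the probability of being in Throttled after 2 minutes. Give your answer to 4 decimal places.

Sum over the intermediate state after 1 minute:
P = P(Throttled→Throttled)·P(Throttled→Throttled) + P(Throttled→Idle)·P(Idle→Throttled)
  = 0.5×0.5 + 0.5×0.45
  = 0.2500 + 0.2250 = 0.4750

0.4750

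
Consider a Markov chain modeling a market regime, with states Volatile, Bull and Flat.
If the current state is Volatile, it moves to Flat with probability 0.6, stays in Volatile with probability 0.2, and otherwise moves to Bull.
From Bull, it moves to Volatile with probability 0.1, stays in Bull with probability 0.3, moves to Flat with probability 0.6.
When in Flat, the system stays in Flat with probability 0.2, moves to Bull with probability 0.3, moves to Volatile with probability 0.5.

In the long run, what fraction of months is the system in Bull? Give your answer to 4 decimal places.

0.2698

Let the stationary distribution be π with π = πP and π_1 + π_2 + π_3 = 1.
π_1 = 0.2·π_1 + 0.1·π_2 + 0.5·π_3
π_2 = 0.2·π_1 + 0.3·π_2 + 0.3·π_3
Solving with the normalization constraint gives π = (0.3016, 0.2698, 0.4286).
So the stationary probability of Bull is 0.2698.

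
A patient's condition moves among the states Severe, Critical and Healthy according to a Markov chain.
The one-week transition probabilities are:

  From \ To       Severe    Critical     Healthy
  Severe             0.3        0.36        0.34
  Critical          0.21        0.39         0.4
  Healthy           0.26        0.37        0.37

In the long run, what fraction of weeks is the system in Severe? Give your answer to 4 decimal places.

0.2513

Let the stationary distribution be π with π = πP and π_1 + π_2 + π_3 = 1.
π_1 = 0.3·π_1 + 0.21·π_2 + 0.26·π_3
π_2 = 0.36·π_1 + 0.39·π_2 + 0.37·π_3
Solving with the normalization constraint gives π = (0.2513, 0.3750, 0.3737).
So the stationary probability of Severe is 0.2513.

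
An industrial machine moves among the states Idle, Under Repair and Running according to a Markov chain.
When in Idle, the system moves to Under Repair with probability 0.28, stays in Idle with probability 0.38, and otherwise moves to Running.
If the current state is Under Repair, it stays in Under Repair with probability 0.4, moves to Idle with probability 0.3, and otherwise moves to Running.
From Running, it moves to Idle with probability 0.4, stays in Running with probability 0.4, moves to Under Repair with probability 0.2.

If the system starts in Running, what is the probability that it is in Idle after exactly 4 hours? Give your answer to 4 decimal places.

Propagate the distribution vector 4 hours from Running.
After 0 hours: (0.0000, 0.0000, 1.0000)
After 1 hour: (0.4000, 0.2000, 0.4000)
After 2 hours: (0.3720, 0.2720, 0.3560)
After 3 hours: (0.3654, 0.2842, 0.3505)
After 4 hours: (0.3643, 0.2861, 0.3497)
P(in Idle after 4 hours) = 0.3643

0.3643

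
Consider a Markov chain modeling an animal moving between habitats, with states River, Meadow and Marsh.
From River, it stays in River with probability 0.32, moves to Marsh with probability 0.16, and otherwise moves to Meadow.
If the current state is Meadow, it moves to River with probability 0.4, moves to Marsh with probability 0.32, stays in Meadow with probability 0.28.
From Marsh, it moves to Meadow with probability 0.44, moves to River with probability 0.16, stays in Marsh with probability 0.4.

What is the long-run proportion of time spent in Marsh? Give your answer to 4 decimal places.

0.2948

Let the stationary distribution be π with π = πP and π_1 + π_2 + π_3 = 1.
π_1 = 0.32·π_1 + 0.4·π_2 + 0.16·π_3
π_2 = 0.52·π_1 + 0.28·π_2 + 0.44·π_3
Solving with the normalization constraint gives π = (0.3049, 0.4003, 0.2948).
So the stationary probability of Marsh is 0.2948.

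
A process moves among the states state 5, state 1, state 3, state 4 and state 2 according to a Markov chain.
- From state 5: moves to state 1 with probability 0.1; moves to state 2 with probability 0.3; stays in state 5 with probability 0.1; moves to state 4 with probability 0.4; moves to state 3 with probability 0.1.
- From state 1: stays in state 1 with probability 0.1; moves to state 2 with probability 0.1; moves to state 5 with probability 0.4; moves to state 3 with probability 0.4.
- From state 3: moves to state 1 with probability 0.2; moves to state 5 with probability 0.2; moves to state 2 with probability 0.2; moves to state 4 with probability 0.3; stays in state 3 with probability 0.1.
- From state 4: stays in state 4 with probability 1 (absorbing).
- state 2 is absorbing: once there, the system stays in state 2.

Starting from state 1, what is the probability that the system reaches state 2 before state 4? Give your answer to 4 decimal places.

Let h(s) be the probability of absorption at state 2 starting from transient state s. Then h(state 2) = 1 and h(state 4) = 0. By first-step analysis:
h(state 5) = 0.1·h(state 5) + 0.1·h(state 1) + 0.1·h(state 3) + 0.4·0 + 0.3·1
h(state 1) = 0.4·h(state 5) + 0.1·h(state 1) + 0.4·h(state 3) + 0.1·1
h(state 3) = 0.2·h(state 5) + 0.2·h(state 1) + 0.1·h(state 3) + 0.3·0 + 0.2·1
Solving: h(state 5) = 0.4361, h(state 1) = 0.4957, h(state 3) = 0.4293.
Starting from state 1, the probability is 0.4957.

0.4957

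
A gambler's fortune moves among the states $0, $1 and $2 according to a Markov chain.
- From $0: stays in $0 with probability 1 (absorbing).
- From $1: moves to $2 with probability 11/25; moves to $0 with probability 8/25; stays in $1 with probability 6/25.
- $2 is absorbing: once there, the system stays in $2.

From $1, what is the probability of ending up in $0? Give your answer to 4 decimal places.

Let h(s) be the probability of absorption at $0 starting from transient state s. Then h($0) = 1 and h($2) = 0. By first-step analysis:
h($1) = 0.32·1 + 0.24·h($1) + 0.44·0
Solving: h($1) = 0.4211.
Starting from $1, the probability is 0.4211.

0.4211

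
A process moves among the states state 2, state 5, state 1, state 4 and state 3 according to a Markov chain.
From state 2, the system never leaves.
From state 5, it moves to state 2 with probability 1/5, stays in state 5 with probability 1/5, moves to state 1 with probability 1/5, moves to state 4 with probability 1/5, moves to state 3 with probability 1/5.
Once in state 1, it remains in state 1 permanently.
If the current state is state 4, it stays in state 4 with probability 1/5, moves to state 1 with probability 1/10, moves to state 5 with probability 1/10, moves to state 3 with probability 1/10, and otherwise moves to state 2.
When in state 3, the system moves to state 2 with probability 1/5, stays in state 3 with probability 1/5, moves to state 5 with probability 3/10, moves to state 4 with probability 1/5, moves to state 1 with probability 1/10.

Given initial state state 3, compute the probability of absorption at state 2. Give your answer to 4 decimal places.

0.6777

Let h(s) be the probability of absorption at state 2 starting from transient state s. Then h(state 2) = 1 and h(state 1) = 0. By first-step analysis:
h(state 5) = 0.2·1 + 0.2·h(state 5) + 0.2·0 + 0.2·h(state 4) + 0.2·h(state 3)
h(state 4) = 0.5·1 + 0.1·h(state 5) + 0.1·0 + 0.2·h(state 4) + 0.1·h(state 3)
h(state 3) = 0.2·1 + 0.3·h(state 5) + 0.1·0 + 0.2·h(state 4) + 0.2·h(state 3)
Solving: h(state 5) = 0.6161, h(state 4) = 0.7867, h(state 3) = 0.6777.
Starting from state 3, the probability is 0.6777.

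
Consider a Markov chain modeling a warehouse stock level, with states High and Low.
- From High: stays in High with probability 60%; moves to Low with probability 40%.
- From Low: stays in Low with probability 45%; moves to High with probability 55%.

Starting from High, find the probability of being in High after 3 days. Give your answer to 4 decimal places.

0.5790

Propagate the distribution vector 3 days from High.
After 0 days: (1.0000, 0.0000)
After 1 day: (0.6000, 0.4000)
After 2 days: (0.5800, 0.4200)
After 3 days: (0.5790, 0.4210)
P(in High after 3 days) = 0.5790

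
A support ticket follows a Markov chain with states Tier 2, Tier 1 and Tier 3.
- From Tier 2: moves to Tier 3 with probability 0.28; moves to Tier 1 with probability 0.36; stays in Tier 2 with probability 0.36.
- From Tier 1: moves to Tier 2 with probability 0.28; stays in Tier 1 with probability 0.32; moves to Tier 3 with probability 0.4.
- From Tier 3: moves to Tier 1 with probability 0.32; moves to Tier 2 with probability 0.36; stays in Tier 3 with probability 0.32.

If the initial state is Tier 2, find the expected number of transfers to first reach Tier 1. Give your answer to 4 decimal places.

Let t(s) be the expected number of transfers to first reach Tier 1 from state s, with t(Tier 1) = 0. Conditioning on the first transfer:
t(Tier 2) = 1 + 0.36·t(Tier 2) + 0.28·t(Tier 3)
t(Tier 3) = 1 + 0.36·t(Tier 2) + 0.32·t(Tier 3)
Solving: t(Tier 2) = 2.8708, t(Tier 3) = 2.9904.
Expected transfers from Tier 2 to Tier 1: 2.8708.

2.8708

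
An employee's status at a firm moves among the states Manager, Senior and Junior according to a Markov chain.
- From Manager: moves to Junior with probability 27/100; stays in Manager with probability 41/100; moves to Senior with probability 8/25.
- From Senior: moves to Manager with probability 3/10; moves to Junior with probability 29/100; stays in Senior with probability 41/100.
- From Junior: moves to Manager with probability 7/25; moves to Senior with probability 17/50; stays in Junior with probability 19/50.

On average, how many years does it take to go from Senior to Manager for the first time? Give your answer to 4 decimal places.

Let t(s) be the expected number of years to first reach Manager from state s, with t(Manager) = 0. Conditioning on the first year:
t(Senior) = 1 + 0.41·t(Senior) + 0.29·t(Junior)
t(Junior) = 1 + 0.34·t(Senior) + 0.38·t(Junior)
Solving: t(Senior) = 3.4057, t(Junior) = 3.4805.
Expected years from Senior to Manager: 3.4057.

3.4057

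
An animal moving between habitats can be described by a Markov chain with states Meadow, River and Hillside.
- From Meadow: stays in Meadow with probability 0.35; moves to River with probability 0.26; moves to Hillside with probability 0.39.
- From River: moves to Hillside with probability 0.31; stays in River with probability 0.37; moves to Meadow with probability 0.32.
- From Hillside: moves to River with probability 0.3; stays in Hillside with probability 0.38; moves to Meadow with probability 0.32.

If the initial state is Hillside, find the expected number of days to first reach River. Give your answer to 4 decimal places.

Let t(s) be the expected number of days to first reach River from state s, with t(River) = 0. Conditioning on the first day:
t(Meadow) = 1 + 0.35·t(Meadow) + 0.39·t(Hillside)
t(Hillside) = 1 + 0.32·t(Meadow) + 0.38·t(Hillside)
Solving: t(Meadow) = 3.6305, t(Hillside) = 3.4867.
Expected days from Hillside to River: 3.4867.

3.4867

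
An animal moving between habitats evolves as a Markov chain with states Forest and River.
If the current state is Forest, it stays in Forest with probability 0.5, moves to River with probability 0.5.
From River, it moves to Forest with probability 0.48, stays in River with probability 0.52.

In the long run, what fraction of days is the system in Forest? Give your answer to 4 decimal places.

0.4898

Let the stationary distribution be π with π = πP and π_1 + π_2 = 1.
π_1 = 0.5·π_1 + 0.48·π_2
Solving with the normalization constraint gives π = (0.4898, 0.5102).
So the stationary probability of Forest is 0.4898.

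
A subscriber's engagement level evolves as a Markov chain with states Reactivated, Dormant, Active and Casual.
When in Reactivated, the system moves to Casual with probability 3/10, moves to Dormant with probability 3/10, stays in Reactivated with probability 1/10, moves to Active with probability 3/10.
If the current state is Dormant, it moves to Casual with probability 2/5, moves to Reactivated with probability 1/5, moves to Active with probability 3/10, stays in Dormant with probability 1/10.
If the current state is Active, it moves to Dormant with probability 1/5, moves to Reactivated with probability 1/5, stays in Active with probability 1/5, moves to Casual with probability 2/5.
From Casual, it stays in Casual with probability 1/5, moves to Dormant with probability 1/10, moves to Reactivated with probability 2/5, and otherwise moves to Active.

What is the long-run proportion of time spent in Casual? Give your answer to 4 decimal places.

Let the stationary distribution be π with π = πP and π_1 + π_2 + π_3 + π_4 = 1.
π_1 = 0.1·π_1 + 0.2·π_2 + 0.2·π_3 + 0.4·π_4
π_2 = 0.3·π_1 + 0.1·π_2 + 0.2·π_3 + 0.1·π_4
π_3 = 0.3·π_1 + 0.3·π_2 + 0.2·π_3 + 0.3·π_4
Solving with the normalization constraint gives π = (0.2388, 0.1750, 0.2727, 0.3134).
So the stationary probability of Casual is 0.3134.

0.3134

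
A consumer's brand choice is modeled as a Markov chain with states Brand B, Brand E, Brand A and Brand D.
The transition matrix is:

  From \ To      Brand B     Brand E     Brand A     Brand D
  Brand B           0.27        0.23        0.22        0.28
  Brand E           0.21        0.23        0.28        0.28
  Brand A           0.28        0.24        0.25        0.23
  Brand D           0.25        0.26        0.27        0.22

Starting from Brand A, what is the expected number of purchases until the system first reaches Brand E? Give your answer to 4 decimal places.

4.1302

Let t(s) be the expected number of purchases to first reach Brand E from state s, with t(Brand E) = 0. Conditioning on the first purchase:
t(Brand B) = 1 + 0.27·t(Brand B) + 0.22·t(Brand A) + 0.28·t(Brand D)
t(Brand A) = 1 + 0.28·t(Brand B) + 0.25·t(Brand A) + 0.23·t(Brand D)
t(Brand D) = 1 + 0.25·t(Brand B) + 0.27·t(Brand A) + 0.22·t(Brand D)
Solving: t(Brand B) = 4.1670, t(Brand A) = 4.1302, t(Brand D) = 4.0473.
Expected purchases from Brand A to Brand E: 4.1302.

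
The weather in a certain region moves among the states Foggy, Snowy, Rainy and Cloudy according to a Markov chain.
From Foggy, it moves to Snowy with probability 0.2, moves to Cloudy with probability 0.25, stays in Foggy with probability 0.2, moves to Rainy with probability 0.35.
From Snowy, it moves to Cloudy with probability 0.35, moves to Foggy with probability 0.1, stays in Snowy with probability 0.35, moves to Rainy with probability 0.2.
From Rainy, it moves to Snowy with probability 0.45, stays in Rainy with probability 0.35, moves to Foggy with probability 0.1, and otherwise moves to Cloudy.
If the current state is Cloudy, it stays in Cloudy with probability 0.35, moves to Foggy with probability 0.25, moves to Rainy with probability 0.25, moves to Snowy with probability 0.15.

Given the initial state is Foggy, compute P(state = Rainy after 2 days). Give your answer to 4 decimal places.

0.2950

Propagate the distribution vector 2 days from Foggy.
After 0 days: (1.0000, 0.0000, 0.0000, 0.0000)
After 1 day: (0.2000, 0.2000, 0.3500, 0.2500)
After 2 days: (0.1575, 0.3050, 0.2950, 0.2425)
P(in Rainy after 2 days) = 0.2950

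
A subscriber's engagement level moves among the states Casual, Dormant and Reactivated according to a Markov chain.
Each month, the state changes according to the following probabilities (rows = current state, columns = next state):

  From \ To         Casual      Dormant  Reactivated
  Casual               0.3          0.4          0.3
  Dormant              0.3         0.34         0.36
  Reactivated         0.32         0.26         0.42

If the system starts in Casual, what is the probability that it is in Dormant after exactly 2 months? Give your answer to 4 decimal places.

Sum over the intermediate state after 1 month:
P = P(Casual→Casual)·P(Casual→Dormant) + P(Casual→Dormant)·P(Dormant→Dormant) + P(Casual→Reactivated)·P(Reactivated→Dormant)
  = 0.3×0.4 + 0.4×0.34 + 0.3×0.26
  = 0.1200 + 0.1360 + 0.0780 = 0.3340

0.3340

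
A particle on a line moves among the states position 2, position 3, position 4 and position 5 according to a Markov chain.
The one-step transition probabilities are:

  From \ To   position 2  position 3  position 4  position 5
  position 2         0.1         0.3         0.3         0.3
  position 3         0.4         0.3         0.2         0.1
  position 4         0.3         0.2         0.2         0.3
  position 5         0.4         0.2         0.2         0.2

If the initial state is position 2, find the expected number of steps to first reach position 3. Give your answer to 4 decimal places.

4.0333

Let t(s) be the expected number of steps to first reach position 3 from state s, with t(position 3) = 0. Conditioning on the first step:
t(position 2) = 1 + 0.1·t(position 2) + 0.3·t(position 4) + 0.3·t(position 5)
t(position 4) = 1 + 0.3·t(position 2) + 0.2·t(position 4) + 0.3·t(position 5)
t(position 5) = 1 + 0.4·t(position 2) + 0.2·t(position 4) + 0.2·t(position 5)
Solving: t(position 2) = 4.0333, t(position 4) = 4.4000, t(position 5) = 4.3667.
Expected steps from position 2 to position 3: 4.0333.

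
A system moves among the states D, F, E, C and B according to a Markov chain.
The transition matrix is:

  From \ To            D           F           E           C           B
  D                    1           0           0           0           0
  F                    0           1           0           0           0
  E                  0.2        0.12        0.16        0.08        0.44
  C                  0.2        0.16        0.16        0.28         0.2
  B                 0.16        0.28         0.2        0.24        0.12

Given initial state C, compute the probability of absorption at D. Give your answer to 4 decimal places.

0.5150

Let h(s) be the probability of absorption at D starting from transient state s. Then h(D) = 1 and h(F) = 0. By first-step analysis:
h(E) = 0.2·1 + 0.12·0 + 0.16·h(E) + 0.08·h(C) + 0.44·h(B)
h(C) = 0.2·1 + 0.16·0 + 0.16·h(E) + 0.28·h(C) + 0.2·h(B)
h(B) = 0.16·1 + 0.28·0 + 0.2·h(E) + 0.24·h(C) + 0.12·h(B)
Solving: h(E) = 0.5176, h(C) = 0.5150, h(B) = 0.4399.
Starting from C, the probability is 0.5150.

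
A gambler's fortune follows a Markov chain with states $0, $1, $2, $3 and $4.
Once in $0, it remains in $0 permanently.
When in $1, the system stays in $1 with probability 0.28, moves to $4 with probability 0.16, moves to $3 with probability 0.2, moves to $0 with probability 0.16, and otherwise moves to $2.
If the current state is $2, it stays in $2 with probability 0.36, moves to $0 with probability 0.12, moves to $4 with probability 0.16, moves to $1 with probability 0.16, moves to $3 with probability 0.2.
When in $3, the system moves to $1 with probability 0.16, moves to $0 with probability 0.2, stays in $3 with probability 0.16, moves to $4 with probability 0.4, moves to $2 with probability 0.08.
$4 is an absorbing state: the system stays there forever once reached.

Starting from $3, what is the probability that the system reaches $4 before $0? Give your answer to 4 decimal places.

Let h(s) be the probability of absorption at $4 starting from transient state s. Then h($4) = 1 and h($0) = 0. By first-step analysis:
h($1) = 0.16·0 + 0.28·h($1) + 0.2·h($2) + 0.2·h($3) + 0.16·1
h($2) = 0.12·0 + 0.16·h($1) + 0.36·h($2) + 0.2·h($3) + 0.16·1
h($3) = 0.2·0 + 0.16·h($1) + 0.08·h($2) + 0.16·h($3) + 0.4·1
Solving: h($1) = 0.5642, h($2) = 0.5910, h($3) = 0.6399.
Starting from $3, the probability is 0.6399.

0.6399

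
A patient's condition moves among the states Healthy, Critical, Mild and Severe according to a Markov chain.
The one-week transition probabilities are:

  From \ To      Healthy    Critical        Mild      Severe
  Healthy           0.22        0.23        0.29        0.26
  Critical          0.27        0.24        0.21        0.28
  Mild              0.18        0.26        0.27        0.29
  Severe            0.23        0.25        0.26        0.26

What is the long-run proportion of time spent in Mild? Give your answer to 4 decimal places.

0.2570

Let the stationary distribution be π with π = πP and π_1 + π_2 + π_3 + π_4 = 1.
π_1 = 0.22·π_1 + 0.27·π_2 + 0.18·π_3 + 0.23·π_4
π_2 = 0.23·π_1 + 0.24·π_2 + 0.26·π_3 + 0.25·π_4
π_3 = 0.29·π_1 + 0.21·π_2 + 0.27·π_3 + 0.26·π_4
Solving with the normalization constraint gives π = (0.2247, 0.2456, 0.2570, 0.2726).
So the stationary probability of Mild is 0.2570.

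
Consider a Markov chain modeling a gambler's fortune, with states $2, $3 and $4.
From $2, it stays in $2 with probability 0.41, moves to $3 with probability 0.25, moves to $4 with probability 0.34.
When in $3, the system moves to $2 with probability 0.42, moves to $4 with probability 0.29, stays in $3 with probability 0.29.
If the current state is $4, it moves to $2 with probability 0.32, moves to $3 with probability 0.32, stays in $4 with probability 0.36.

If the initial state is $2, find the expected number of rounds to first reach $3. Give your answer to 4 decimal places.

3.6458

Let t(s) be the expected number of rounds to first reach $3 from state s, with t($3) = 0. Conditioning on the first round:
t($2) = 1 + 0.41·t($2) + 0.34·t($4)
t($4) = 1 + 0.32·t($2) + 0.36·t($4)
Solving: t($2) = 3.6458, t($4) = 3.3854.
Expected rounds from $2 to $3: 3.6458.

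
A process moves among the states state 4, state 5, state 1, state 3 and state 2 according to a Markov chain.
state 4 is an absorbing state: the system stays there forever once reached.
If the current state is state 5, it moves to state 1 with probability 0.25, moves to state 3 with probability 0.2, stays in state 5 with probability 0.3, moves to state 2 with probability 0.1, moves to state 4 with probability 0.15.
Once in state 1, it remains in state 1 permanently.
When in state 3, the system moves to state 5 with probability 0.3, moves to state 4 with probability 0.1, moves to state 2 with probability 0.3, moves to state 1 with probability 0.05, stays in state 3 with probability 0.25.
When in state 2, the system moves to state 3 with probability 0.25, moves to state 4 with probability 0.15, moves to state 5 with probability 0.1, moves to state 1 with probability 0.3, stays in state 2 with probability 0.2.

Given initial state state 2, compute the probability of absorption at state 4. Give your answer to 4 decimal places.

Let h(s) be the probability of absorption at state 4 starting from transient state s. Then h(state 4) = 1 and h(state 1) = 0. By first-step analysis:
h(state 5) = 0.15·1 + 0.3·h(state 5) + 0.25·0 + 0.2·h(state 3) + 0.1·h(state 2)
h(state 3) = 0.1·1 + 0.3·h(state 5) + 0.05·0 + 0.25·h(state 3) + 0.3·h(state 2)
h(state 2) = 0.15·1 + 0.1·h(state 5) + 0.3·0 + 0.25·h(state 3) + 0.2·h(state 2)
Solving: h(state 5) = 0.3936, h(state 3) = 0.4405, h(state 2) = 0.3744.
Starting from state 2, the probability is 0.3744.

0.3744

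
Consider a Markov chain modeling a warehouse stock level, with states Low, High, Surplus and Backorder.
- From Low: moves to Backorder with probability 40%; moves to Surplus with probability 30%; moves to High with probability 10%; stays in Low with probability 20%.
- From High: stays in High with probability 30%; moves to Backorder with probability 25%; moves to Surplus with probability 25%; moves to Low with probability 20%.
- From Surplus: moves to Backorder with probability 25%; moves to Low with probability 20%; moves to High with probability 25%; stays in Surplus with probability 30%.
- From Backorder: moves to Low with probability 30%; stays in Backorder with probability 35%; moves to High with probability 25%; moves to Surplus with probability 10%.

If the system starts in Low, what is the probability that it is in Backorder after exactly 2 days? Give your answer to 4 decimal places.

0.3200

Propagate the distribution vector 2 days from Low.
After 0 days: (1.0000, 0.0000, 0.0000, 0.0000)
After 1 day: (0.2000, 0.1000, 0.3000, 0.4000)
After 2 days: (0.2400, 0.2250, 0.2150, 0.3200)
P(in Backorder after 2 days) = 0.3200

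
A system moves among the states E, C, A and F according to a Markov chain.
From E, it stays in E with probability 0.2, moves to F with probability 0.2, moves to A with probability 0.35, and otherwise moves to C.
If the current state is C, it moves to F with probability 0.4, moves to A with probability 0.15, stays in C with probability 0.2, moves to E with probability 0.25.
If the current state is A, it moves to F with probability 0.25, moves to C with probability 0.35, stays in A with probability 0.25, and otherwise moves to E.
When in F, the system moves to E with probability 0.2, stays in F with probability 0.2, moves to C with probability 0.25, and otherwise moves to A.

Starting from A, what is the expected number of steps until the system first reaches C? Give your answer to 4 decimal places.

Let t(s) be the expected number of steps to first reach C from state s, with t(C) = 0. Conditioning on the first step:
t(E) = 1 + 0.2·t(E) + 0.35·t(A) + 0.2·t(F)
t(A) = 1 + 0.15·t(E) + 0.25·t(A) + 0.25·t(F)
t(F) = 1 + 0.2·t(E) + 0.35·t(A) + 0.2·t(F)
Solving: t(E) = 3.5484, t(A) = 3.2258, t(F) = 3.5484.
Expected steps from A to C: 3.2258.

3.2258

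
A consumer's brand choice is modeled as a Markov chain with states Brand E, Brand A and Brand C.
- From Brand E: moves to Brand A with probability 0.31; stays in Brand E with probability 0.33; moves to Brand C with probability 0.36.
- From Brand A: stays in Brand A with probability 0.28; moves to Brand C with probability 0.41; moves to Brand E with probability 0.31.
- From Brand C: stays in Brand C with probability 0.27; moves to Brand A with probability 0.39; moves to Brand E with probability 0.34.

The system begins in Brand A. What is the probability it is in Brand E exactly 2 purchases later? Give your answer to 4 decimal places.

0.3285

Sum over the intermediate state after 1 purchase:
P = P(Brand A→Brand E)·P(Brand E→Brand E) + P(Brand A→Brand A)·P(Brand A→Brand E) + P(Brand A→Brand C)·P(Brand C→Brand E)
  = 0.31×0.33 + 0.28×0.31 + 0.41×0.34
  = 0.1023 + 0.0868 + 0.1394 = 0.3285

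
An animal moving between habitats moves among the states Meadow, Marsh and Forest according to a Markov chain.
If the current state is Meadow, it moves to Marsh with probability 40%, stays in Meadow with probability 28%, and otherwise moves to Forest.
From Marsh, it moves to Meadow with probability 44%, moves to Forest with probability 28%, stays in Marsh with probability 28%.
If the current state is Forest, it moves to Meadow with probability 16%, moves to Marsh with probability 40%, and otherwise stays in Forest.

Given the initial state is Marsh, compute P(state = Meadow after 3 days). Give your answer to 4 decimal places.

0.2975

Propagate the distribution vector 3 days from Marsh.
After 0 days: (0.0000, 1.0000, 0.0000)
After 1 day: (0.4400, 0.2800, 0.2800)
After 2 days: (0.2912, 0.3664, 0.3424)
After 3 days: (0.2975, 0.3560, 0.3464)
P(in Meadow after 3 days) = 0.2975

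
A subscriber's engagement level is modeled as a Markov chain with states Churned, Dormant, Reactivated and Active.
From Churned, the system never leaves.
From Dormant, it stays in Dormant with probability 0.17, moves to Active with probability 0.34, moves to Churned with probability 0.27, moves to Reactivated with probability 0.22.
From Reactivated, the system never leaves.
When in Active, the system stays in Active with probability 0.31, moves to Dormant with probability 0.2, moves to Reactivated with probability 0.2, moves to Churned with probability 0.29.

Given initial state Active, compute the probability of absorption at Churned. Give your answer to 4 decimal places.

Let h(s) be the probability of absorption at Churned starting from transient state s. Then h(Churned) = 1 and h(Reactivated) = 0. By first-step analysis:
h(Dormant) = 0.27·1 + 0.17·h(Dormant) + 0.22·0 + 0.34·h(Active)
h(Active) = 0.29·1 + 0.2·h(Dormant) + 0.2·0 + 0.31·h(Active)
Solving: h(Dormant) = 0.5645, h(Active) = 0.5839.
Starting from Active, the probability is 0.5839.

0.5839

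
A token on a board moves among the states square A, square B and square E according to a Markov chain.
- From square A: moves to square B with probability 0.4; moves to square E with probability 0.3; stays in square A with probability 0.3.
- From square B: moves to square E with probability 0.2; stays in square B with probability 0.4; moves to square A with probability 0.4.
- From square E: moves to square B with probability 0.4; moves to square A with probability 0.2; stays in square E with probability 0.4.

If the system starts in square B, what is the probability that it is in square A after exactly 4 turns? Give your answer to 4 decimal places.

Propagate the distribution vector 4 turns from square B.
After 0 turns: (0.0000, 1.0000, 0.0000)
After 1 turn: (0.4000, 0.4000, 0.2000)
After 2 turns: (0.3200, 0.4000, 0.2800)
After 3 turns: (0.3120, 0.4000, 0.2880)
After 4 turns: (0.3112, 0.4000, 0.2888)
P(in square A after 4 turns) = 0.3112

0.3112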